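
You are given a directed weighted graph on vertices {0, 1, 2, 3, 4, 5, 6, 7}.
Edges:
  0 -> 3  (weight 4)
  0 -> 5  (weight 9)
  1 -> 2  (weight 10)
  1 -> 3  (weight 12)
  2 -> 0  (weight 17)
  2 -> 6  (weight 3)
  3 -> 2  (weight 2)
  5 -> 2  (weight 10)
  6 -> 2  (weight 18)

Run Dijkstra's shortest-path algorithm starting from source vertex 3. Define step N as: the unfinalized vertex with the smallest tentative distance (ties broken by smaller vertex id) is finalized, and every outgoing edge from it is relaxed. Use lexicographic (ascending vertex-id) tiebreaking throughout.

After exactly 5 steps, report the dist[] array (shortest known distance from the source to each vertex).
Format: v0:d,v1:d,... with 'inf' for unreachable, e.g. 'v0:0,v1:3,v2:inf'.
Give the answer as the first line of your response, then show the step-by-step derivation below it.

v0:19,v1:inf,v2:2,v3:0,v4:inf,v5:28,v6:5,v7:inf

step 1: dist = v0:inf,v1:inf,v2:2,v3:0,v4:inf,v5:inf,v6:inf,v7:inf
step 2: dist = v0:19,v1:inf,v2:2,v3:0,v4:inf,v5:inf,v6:5,v7:inf
step 3: dist = v0:19,v1:inf,v2:2,v3:0,v4:inf,v5:inf,v6:5,v7:inf
step 4: dist = v0:19,v1:inf,v2:2,v3:0,v4:inf,v5:28,v6:5,v7:inf
step 5: dist = v0:19,v1:inf,v2:2,v3:0,v4:inf,v5:28,v6:5,v7:inf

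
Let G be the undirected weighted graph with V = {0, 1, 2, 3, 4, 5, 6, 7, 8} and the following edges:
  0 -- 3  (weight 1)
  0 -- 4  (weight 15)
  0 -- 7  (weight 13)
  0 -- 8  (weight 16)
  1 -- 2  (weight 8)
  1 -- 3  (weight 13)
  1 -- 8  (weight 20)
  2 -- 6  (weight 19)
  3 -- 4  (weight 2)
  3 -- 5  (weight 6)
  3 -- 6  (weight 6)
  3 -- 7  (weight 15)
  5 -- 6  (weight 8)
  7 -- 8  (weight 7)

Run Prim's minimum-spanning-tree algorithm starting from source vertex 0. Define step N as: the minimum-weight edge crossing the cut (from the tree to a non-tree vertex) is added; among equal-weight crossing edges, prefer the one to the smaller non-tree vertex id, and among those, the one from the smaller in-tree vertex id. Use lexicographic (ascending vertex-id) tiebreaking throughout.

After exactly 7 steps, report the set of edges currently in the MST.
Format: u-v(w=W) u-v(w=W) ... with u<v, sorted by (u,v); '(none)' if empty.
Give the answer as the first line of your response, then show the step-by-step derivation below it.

0-3(w=1) 0-7(w=13) 1-2(w=8) 1-3(w=13) 3-4(w=2) 3-5(w=6) 3-6(w=6)

step 1: add edge 0-3 (w=1); MST = {0-3(w=1)}
step 2: add edge 3-4 (w=2); MST = {0-3(w=1) 3-4(w=2)}
step 3: add edge 3-5 (w=6); MST = {0-3(w=1) 3-4(w=2) 3-5(w=6)}
step 4: add edge 3-6 (w=6); MST = {0-3(w=1) 3-4(w=2) 3-5(w=6) 3-6(w=6)}
step 5: add edge 1-3 (w=13); MST = {0-3(w=1) 1-3(w=13) 3-4(w=2) 3-5(w=6) 3-6(w=6)}
step 6: add edge 1-2 (w=8); MST = {0-3(w=1) 1-2(w=8) 1-3(w=13) 3-4(w=2) 3-5(w=6) 3-6(w=6)}
step 7: add edge 0-7 (w=13); MST = {0-3(w=1) 0-7(w=13) 1-2(w=8) 1-3(w=13) 3-4(w=2) 3-5(w=6) 3-6(w=6)}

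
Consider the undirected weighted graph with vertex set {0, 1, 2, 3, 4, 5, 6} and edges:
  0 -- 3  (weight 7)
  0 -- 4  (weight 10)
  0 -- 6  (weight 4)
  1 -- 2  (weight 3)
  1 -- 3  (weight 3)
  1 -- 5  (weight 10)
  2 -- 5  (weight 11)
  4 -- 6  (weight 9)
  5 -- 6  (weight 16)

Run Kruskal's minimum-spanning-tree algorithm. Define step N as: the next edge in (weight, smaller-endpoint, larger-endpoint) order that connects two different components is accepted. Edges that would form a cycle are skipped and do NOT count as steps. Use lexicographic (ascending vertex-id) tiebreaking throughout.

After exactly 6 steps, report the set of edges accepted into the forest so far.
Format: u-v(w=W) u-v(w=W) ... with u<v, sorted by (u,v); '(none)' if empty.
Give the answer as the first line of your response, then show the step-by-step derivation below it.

0-3(w=7) 0-6(w=4) 1-2(w=3) 1-3(w=3) 1-5(w=10) 4-6(w=9)

step 1: add edge 1-2 (w=3); MST = {1-2(w=3)}
step 2: add edge 1-3 (w=3); MST = {1-2(w=3) 1-3(w=3)}
step 3: add edge 0-6 (w=4); MST = {0-6(w=4) 1-2(w=3) 1-3(w=3)}
step 4: add edge 0-3 (w=7); MST = {0-3(w=7) 0-6(w=4) 1-2(w=3) 1-3(w=3)}
step 5: add edge 4-6 (w=9); MST = {0-3(w=7) 0-6(w=4) 1-2(w=3) 1-3(w=3) 4-6(w=9)}
step 6: add edge 1-5 (w=10); MST = {0-3(w=7) 0-6(w=4) 1-2(w=3) 1-3(w=3) 1-5(w=10) 4-6(w=9)}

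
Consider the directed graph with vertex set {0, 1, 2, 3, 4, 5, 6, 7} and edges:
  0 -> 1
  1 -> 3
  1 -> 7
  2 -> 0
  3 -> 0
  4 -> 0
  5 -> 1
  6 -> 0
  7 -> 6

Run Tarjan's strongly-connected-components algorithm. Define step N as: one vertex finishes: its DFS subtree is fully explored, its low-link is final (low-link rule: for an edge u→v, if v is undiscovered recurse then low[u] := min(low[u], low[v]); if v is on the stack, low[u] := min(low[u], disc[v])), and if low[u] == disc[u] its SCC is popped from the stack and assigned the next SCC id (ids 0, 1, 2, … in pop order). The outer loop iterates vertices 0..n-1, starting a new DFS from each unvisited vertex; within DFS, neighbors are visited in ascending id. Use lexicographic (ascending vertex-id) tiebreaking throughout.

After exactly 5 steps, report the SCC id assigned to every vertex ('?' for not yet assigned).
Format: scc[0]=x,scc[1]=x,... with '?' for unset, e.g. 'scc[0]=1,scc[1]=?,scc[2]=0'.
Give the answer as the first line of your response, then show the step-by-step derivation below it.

scc[0]=0,scc[1]=0,scc[2]=?,scc[3]=0,scc[4]=?,scc[5]=?,scc[6]=0,scc[7]=0

step 1: low=(low[0]=0,low[1]=1,low[2]=?,low[3]=0,low[4]=?,low[5]=?,low[6]=?,low[7]=?); scc=(scc[0]=?,scc[1]=?,scc[2]=?,scc[3]=?,scc[4]=?,scc[5]=?,scc[6]=?,scc[7]=?)
step 2: low=(low[0]=0,low[1]=0,low[2]=?,low[3]=0,low[4]=?,low[5]=?,low[6]=0,low[7]=3); scc=(scc[0]=?,scc[1]=?,scc[2]=?,scc[3]=?,scc[4]=?,scc[5]=?,scc[6]=?,scc[7]=?)
step 3: low=(low[0]=0,low[1]=0,low[2]=?,low[3]=0,low[4]=?,low[5]=?,low[6]=0,low[7]=0); scc=(scc[0]=?,scc[1]=?,scc[2]=?,scc[3]=?,scc[4]=?,scc[5]=?,scc[6]=?,scc[7]=?)
step 4: low=(low[0]=0,low[1]=0,low[2]=?,low[3]=0,low[4]=?,low[5]=?,low[6]=0,low[7]=0); scc=(scc[0]=?,scc[1]=?,scc[2]=?,scc[3]=?,scc[4]=?,scc[5]=?,scc[6]=?,scc[7]=?)
step 5: low=(low[0]=0,low[1]=0,low[2]=?,low[3]=0,low[4]=?,low[5]=?,low[6]=0,low[7]=0); scc=(scc[0]=0,scc[1]=0,scc[2]=?,scc[3]=0,scc[4]=?,scc[5]=?,scc[6]=0,scc[7]=0)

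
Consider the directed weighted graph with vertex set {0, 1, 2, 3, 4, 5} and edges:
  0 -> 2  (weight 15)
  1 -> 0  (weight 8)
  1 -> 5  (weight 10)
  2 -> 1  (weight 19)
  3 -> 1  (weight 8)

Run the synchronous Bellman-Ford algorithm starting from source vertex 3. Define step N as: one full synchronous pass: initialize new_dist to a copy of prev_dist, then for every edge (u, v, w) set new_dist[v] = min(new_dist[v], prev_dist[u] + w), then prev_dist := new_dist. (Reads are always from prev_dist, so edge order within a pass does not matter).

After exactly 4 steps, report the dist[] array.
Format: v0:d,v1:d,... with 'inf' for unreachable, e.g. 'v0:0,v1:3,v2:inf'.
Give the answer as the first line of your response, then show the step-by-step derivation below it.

v0:16,v1:8,v2:31,v3:0,v4:inf,v5:18

step 1: dist = v0:inf,v1:8,v2:inf,v3:0,v4:inf,v5:inf
step 2: dist = v0:16,v1:8,v2:inf,v3:0,v4:inf,v5:18
step 3: dist = v0:16,v1:8,v2:31,v3:0,v4:inf,v5:18
step 4: dist = v0:16,v1:8,v2:31,v3:0,v4:inf,v5:18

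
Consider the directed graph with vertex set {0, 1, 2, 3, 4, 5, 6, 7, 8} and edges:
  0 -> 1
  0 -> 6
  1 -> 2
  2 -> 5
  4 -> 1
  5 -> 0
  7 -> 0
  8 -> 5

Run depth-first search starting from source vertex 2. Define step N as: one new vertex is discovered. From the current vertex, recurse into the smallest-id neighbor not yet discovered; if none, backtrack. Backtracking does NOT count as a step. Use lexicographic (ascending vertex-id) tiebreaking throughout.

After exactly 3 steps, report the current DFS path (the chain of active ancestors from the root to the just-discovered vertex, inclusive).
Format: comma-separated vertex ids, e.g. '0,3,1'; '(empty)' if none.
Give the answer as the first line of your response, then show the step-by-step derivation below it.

2,5,0

step 1: discover 2; path=2; order=2
step 2: discover 5; path=2>5; order=2,5
step 3: discover 0; path=2>5>0; order=2,5,0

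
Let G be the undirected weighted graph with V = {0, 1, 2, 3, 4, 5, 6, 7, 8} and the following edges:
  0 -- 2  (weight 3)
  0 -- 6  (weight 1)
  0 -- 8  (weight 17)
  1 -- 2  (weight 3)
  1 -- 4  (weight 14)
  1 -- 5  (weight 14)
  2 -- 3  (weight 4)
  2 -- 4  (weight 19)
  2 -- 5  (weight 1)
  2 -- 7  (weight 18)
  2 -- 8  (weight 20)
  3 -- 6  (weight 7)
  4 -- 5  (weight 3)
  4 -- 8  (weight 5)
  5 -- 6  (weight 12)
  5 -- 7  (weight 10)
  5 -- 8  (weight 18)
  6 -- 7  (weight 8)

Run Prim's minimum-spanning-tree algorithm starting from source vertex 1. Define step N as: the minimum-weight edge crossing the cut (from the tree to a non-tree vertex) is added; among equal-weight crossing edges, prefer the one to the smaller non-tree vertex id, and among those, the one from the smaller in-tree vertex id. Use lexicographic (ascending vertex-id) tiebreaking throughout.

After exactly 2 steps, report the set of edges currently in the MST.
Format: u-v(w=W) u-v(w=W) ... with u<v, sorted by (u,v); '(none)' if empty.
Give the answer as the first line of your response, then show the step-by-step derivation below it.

1-2(w=3) 2-5(w=1)

step 1: add edge 1-2 (w=3); MST = {1-2(w=3)}
step 2: add edge 2-5 (w=1); MST = {1-2(w=3) 2-5(w=1)}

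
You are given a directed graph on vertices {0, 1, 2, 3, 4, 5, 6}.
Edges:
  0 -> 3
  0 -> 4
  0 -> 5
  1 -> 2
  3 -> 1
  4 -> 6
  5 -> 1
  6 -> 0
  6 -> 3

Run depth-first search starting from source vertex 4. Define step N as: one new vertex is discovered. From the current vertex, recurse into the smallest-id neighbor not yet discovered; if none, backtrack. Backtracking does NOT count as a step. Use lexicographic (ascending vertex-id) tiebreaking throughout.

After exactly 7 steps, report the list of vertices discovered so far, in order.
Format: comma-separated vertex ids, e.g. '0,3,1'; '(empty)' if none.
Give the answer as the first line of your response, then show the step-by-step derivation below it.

4,6,0,3,1,2,5

step 1: discover 4; path=4; order=4
step 2: discover 6; path=4>6; order=4,6
step 3: discover 0; path=4>6>0; order=4,6,0
step 4: discover 3; path=4>6>0>3; order=4,6,0,3
step 5: discover 1; path=4>6>0>3>1; order=4,6,0,3,1
step 6: discover 2; path=4>6>0>3>1>2; order=4,6,0,3,1,2
step 7: discover 5; path=4>6>0>5; order=4,6,0,3,1,2,5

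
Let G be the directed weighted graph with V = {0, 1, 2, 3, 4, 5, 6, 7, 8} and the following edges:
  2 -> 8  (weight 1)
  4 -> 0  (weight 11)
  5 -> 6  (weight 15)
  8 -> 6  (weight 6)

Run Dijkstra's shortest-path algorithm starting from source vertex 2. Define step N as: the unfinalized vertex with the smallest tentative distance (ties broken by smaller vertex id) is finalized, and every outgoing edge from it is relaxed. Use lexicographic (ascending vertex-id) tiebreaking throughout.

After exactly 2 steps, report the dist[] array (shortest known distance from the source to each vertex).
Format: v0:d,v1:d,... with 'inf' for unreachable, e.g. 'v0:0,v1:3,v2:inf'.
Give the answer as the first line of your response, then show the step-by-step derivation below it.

v0:inf,v1:inf,v2:0,v3:inf,v4:inf,v5:inf,v6:7,v7:inf,v8:1

step 1: dist = v0:inf,v1:inf,v2:0,v3:inf,v4:inf,v5:inf,v6:inf,v7:inf,v8:1
step 2: dist = v0:inf,v1:inf,v2:0,v3:inf,v4:inf,v5:inf,v6:7,v7:inf,v8:1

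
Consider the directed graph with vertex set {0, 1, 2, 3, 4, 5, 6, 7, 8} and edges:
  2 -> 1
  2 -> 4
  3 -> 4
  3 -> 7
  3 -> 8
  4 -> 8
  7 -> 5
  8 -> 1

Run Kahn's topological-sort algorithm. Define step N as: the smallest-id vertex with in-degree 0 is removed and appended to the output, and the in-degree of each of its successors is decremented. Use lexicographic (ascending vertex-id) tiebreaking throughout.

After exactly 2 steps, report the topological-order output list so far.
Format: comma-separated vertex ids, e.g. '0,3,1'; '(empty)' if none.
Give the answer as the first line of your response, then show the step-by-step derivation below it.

0,2

step 1: output 0; order=[0]; indeg=(0,2,0,0,2,1,0,1,2)
step 2: output 2; order=[0,2]; indeg=(0,1,0,0,1,1,0,1,2)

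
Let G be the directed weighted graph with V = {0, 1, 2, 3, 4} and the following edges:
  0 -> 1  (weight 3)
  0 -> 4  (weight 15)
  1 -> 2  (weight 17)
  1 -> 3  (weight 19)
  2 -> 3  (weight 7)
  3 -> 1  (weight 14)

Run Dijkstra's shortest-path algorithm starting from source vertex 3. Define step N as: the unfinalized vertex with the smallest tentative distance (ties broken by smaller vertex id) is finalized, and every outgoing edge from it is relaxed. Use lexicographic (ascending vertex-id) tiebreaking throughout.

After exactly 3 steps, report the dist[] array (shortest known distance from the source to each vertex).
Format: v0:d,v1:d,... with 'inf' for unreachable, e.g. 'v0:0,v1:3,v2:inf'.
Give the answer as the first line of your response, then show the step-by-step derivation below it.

v0:inf,v1:14,v2:31,v3:0,v4:inf

step 1: dist = v0:inf,v1:14,v2:inf,v3:0,v4:inf
step 2: dist = v0:inf,v1:14,v2:31,v3:0,v4:inf
step 3: dist = v0:inf,v1:14,v2:31,v3:0,v4:inf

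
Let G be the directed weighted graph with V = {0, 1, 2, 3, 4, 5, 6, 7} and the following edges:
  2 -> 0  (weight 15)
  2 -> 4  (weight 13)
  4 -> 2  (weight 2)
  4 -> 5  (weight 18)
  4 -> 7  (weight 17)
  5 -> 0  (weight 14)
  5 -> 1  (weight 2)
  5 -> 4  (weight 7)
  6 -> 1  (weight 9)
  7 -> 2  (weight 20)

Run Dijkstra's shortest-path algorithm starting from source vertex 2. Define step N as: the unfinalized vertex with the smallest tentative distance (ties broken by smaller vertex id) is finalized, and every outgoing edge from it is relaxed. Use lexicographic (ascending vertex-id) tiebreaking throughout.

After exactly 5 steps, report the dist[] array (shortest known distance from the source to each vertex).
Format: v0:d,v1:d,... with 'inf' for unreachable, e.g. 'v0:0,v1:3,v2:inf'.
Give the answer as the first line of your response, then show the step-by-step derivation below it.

v0:15,v1:33,v2:0,v3:inf,v4:13,v5:31,v6:inf,v7:30

step 1: dist = v0:15,v1:inf,v2:0,v3:inf,v4:13,v5:inf,v6:inf,v7:inf
step 2: dist = v0:15,v1:inf,v2:0,v3:inf,v4:13,v5:31,v6:inf,v7:30
step 3: dist = v0:15,v1:inf,v2:0,v3:inf,v4:13,v5:31,v6:inf,v7:30
step 4: dist = v0:15,v1:inf,v2:0,v3:inf,v4:13,v5:31,v6:inf,v7:30
step 5: dist = v0:15,v1:33,v2:0,v3:inf,v4:13,v5:31,v6:inf,v7:30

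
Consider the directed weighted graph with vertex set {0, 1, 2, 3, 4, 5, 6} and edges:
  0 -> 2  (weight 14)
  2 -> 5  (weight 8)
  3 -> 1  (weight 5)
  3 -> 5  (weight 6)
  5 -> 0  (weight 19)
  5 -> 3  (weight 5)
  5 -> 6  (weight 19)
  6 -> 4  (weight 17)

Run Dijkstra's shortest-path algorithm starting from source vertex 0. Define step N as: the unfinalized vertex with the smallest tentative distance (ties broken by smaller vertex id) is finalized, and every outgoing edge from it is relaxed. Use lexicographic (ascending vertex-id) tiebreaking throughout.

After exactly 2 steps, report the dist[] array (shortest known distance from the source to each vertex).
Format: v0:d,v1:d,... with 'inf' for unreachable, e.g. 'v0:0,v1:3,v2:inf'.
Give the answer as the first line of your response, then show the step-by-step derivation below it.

v0:0,v1:inf,v2:14,v3:inf,v4:inf,v5:22,v6:inf

step 1: dist = v0:0,v1:inf,v2:14,v3:inf,v4:inf,v5:inf,v6:inf
step 2: dist = v0:0,v1:inf,v2:14,v3:inf,v4:inf,v5:22,v6:inf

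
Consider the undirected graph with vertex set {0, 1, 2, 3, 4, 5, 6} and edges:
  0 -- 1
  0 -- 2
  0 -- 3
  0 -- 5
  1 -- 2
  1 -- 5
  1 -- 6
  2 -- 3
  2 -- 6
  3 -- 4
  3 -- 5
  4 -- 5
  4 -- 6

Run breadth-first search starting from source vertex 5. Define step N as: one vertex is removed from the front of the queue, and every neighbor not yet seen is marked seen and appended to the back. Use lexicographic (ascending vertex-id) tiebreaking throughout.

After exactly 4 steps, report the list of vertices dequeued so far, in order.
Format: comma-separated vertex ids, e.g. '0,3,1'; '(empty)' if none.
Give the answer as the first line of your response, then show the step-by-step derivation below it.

5,0,1,3

step 1: dequeue 5; queue=[0,1,3,4]; order=5
step 2: dequeue 0; queue=[1,3,4,2]; order=5,0
step 3: dequeue 1; queue=[3,4,2,6]; order=5,0,1
step 4: dequeue 3; queue=[4,2,6]; order=5,0,1,3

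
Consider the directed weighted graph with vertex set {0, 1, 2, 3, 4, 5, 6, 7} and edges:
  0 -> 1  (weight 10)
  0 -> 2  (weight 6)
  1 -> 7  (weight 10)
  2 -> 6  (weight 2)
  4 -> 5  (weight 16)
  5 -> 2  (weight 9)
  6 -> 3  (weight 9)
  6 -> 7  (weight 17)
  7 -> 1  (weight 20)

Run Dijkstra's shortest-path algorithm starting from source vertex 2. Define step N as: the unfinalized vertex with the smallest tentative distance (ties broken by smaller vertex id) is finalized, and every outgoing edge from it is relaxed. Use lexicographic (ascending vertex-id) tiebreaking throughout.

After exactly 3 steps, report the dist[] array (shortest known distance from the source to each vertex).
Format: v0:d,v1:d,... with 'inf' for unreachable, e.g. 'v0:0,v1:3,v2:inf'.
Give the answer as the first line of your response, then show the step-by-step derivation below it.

v0:inf,v1:inf,v2:0,v3:11,v4:inf,v5:inf,v6:2,v7:19

step 1: dist = v0:inf,v1:inf,v2:0,v3:inf,v4:inf,v5:inf,v6:2,v7:inf
step 2: dist = v0:inf,v1:inf,v2:0,v3:11,v4:inf,v5:inf,v6:2,v7:19
step 3: dist = v0:inf,v1:inf,v2:0,v3:11,v4:inf,v5:inf,v6:2,v7:19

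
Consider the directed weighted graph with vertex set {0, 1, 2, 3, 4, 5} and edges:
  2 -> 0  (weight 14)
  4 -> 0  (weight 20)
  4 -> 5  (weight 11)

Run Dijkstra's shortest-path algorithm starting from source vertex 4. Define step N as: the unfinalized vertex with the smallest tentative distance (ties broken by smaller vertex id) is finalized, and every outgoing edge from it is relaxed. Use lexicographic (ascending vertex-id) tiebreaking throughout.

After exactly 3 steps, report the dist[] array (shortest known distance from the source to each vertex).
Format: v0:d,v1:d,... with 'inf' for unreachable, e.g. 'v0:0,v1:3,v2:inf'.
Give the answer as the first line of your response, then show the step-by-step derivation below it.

v0:20,v1:inf,v2:inf,v3:inf,v4:0,v5:11

step 1: dist = v0:20,v1:inf,v2:inf,v3:inf,v4:0,v5:11
step 2: dist = v0:20,v1:inf,v2:inf,v3:inf,v4:0,v5:11
step 3: dist = v0:20,v1:inf,v2:inf,v3:inf,v4:0,v5:11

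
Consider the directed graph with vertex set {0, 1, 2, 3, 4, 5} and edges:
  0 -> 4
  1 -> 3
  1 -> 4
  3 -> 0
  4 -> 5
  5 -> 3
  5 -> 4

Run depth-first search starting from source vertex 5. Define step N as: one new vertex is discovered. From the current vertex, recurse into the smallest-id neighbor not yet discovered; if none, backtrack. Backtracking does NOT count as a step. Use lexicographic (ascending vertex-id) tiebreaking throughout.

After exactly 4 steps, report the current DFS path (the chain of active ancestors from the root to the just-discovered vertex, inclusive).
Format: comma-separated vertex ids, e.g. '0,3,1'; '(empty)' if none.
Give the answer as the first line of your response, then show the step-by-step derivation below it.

5,3,0,4

step 1: discover 5; path=5; order=5
step 2: discover 3; path=5>3; order=5,3
step 3: discover 0; path=5>3>0; order=5,3,0
step 4: discover 4; path=5>3>0>4; order=5,3,0,4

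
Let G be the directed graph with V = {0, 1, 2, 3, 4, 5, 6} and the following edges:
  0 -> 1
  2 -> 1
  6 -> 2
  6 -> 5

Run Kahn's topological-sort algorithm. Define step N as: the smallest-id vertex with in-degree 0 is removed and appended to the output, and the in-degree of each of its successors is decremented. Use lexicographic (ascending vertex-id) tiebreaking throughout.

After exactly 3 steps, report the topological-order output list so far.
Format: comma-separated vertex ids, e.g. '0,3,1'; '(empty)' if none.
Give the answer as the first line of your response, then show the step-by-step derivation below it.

0,3,4

step 1: output 0; order=[0]; indeg=(0,1,1,0,0,1,0)
step 2: output 3; order=[0,3]; indeg=(0,1,1,0,0,1,0)
step 3: output 4; order=[0,3,4]; indeg=(0,1,1,0,0,1,0)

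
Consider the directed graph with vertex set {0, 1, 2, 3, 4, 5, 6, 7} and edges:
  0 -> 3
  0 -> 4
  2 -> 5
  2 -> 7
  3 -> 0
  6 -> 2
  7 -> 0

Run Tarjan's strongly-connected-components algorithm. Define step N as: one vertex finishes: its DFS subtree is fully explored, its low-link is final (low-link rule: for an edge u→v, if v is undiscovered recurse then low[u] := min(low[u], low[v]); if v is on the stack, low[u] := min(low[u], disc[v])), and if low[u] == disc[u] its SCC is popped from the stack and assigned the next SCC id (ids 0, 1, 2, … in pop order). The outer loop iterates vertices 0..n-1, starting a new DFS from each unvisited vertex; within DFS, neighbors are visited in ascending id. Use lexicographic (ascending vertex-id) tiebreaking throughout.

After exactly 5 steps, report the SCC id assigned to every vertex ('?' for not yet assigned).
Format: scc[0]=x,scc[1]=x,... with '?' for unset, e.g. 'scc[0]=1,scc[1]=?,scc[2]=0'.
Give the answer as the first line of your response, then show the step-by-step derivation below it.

scc[0]=1,scc[1]=2,scc[2]=?,scc[3]=1,scc[4]=0,scc[5]=3,scc[6]=?,scc[7]=?

step 1: low=(low[0]=0,low[1]=?,low[2]=?,low[3]=0,low[4]=?,low[5]=?,low[6]=?,low[7]=?); scc=(scc[0]=?,scc[1]=?,scc[2]=?,scc[3]=?,scc[4]=?,scc[5]=?,scc[6]=?,scc[7]=?)
step 2: low=(low[0]=0,low[1]=?,low[2]=?,low[3]=0,low[4]=2,low[5]=?,low[6]=?,low[7]=?); scc=(scc[0]=?,scc[1]=?,scc[2]=?,scc[3]=?,scc[4]=0,scc[5]=?,scc[6]=?,scc[7]=?)
step 3: low=(low[0]=0,low[1]=?,low[2]=?,low[3]=0,low[4]=2,low[5]=?,low[6]=?,low[7]=?); scc=(scc[0]=1,scc[1]=?,scc[2]=?,scc[3]=1,scc[4]=0,scc[5]=?,scc[6]=?,scc[7]=?)
step 4: low=(low[0]=0,low[1]=3,low[2]=?,low[3]=0,low[4]=2,low[5]=?,low[6]=?,low[7]=?); scc=(scc[0]=1,scc[1]=2,scc[2]=?,scc[3]=1,scc[4]=0,scc[5]=?,scc[6]=?,scc[7]=?)
step 5: low=(low[0]=0,low[1]=3,low[2]=4,low[3]=0,low[4]=2,low[5]=5,low[6]=?,low[7]=?); scc=(scc[0]=1,scc[1]=2,scc[2]=?,scc[3]=1,scc[4]=0,scc[5]=3,scc[6]=?,scc[7]=?)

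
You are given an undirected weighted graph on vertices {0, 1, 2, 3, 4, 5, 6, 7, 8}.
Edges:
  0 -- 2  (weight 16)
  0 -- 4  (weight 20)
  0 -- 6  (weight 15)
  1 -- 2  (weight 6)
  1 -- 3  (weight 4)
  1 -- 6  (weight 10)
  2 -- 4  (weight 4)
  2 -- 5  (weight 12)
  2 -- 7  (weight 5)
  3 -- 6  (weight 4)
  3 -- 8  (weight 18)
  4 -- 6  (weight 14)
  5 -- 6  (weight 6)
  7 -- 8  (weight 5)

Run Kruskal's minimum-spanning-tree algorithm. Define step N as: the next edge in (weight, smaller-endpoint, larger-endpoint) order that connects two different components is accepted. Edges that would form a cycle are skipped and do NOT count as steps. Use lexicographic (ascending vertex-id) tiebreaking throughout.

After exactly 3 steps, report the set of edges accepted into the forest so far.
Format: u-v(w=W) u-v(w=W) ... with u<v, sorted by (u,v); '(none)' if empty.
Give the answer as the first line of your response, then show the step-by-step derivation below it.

1-3(w=4) 2-4(w=4) 3-6(w=4)

step 1: add edge 1-3 (w=4); MST = {1-3(w=4)}
step 2: add edge 2-4 (w=4); MST = {1-3(w=4) 2-4(w=4)}
step 3: add edge 3-6 (w=4); MST = {1-3(w=4) 2-4(w=4) 3-6(w=4)}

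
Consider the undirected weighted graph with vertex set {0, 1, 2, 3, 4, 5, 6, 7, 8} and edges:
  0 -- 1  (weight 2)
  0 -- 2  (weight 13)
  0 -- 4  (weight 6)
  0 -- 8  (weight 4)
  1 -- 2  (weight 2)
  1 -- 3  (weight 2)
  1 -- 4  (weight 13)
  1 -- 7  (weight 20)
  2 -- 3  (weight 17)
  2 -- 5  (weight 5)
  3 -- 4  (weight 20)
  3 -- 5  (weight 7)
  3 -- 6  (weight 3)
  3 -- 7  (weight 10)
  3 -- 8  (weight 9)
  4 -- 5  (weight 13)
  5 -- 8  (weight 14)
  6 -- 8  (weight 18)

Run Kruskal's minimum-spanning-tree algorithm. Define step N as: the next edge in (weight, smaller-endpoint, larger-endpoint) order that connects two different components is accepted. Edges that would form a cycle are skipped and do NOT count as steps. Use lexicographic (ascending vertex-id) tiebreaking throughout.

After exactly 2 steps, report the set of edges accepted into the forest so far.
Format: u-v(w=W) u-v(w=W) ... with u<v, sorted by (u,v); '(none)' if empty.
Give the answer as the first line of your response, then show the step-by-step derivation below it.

0-1(w=2) 1-2(w=2)

step 1: add edge 0-1 (w=2); MST = {0-1(w=2)}
step 2: add edge 1-2 (w=2); MST = {0-1(w=2) 1-2(w=2)}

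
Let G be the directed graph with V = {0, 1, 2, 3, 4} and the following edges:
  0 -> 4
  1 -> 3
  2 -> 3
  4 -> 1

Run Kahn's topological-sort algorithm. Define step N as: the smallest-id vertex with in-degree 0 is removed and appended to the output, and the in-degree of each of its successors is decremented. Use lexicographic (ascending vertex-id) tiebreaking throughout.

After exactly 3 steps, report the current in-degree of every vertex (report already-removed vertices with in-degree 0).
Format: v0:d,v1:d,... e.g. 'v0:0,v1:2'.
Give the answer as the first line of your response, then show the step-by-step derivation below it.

v0:0,v1:0,v2:0,v3:1,v4:0

step 1: output 0; order=[0]; indeg=(0,1,0,2,0)
step 2: output 2; order=[0,2]; indeg=(0,1,0,1,0)
step 3: output 4; order=[0,2,4]; indeg=(0,0,0,1,0)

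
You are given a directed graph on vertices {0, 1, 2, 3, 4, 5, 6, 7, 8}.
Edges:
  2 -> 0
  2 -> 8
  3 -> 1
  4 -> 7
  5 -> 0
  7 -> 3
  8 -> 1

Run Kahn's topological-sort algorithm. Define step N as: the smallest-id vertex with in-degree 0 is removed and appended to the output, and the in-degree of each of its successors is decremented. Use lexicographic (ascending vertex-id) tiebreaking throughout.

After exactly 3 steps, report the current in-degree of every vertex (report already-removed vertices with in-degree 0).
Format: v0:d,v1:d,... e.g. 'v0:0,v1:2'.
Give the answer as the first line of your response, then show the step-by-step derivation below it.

v0:0,v1:2,v2:0,v3:1,v4:0,v5:0,v6:0,v7:0,v8:0

step 1: output 2; order=[2]; indeg=(1,2,0,1,0,0,0,1,0)
step 2: output 4; order=[2,4]; indeg=(1,2,0,1,0,0,0,0,0)
step 3: output 5; order=[2,4,5]; indeg=(0,2,0,1,0,0,0,0,0)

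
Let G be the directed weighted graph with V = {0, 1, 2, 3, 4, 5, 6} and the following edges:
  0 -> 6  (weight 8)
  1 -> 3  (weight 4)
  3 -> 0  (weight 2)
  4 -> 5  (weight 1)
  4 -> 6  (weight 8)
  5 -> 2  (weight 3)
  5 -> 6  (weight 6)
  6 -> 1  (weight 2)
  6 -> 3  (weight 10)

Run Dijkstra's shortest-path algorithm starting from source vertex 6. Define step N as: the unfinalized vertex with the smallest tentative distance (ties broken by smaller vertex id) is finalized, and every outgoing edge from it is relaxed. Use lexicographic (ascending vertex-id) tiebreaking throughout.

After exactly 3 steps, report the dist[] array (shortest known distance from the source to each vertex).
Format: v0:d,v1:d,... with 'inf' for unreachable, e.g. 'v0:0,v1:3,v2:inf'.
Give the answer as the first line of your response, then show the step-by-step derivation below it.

v0:8,v1:2,v2:inf,v3:6,v4:inf,v5:inf,v6:0

step 1: dist = v0:inf,v1:2,v2:inf,v3:10,v4:inf,v5:inf,v6:0
step 2: dist = v0:inf,v1:2,v2:inf,v3:6,v4:inf,v5:inf,v6:0
step 3: dist = v0:8,v1:2,v2:inf,v3:6,v4:inf,v5:inf,v6:0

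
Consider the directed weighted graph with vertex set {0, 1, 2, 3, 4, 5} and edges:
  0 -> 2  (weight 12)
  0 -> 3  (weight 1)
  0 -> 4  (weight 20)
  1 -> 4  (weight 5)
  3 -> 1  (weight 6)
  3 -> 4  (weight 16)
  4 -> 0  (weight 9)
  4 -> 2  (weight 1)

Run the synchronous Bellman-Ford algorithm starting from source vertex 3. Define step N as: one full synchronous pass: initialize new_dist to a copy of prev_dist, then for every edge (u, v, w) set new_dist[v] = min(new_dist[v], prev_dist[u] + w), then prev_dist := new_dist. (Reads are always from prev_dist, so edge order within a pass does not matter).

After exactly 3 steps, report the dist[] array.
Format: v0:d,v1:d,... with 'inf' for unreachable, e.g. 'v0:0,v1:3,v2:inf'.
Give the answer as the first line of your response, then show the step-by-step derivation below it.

v0:20,v1:6,v2:12,v3:0,v4:11,v5:inf

step 1: dist = v0:inf,v1:6,v2:inf,v3:0,v4:16,v5:inf
step 2: dist = v0:25,v1:6,v2:17,v3:0,v4:11,v5:inf
step 3: dist = v0:20,v1:6,v2:12,v3:0,v4:11,v5:inf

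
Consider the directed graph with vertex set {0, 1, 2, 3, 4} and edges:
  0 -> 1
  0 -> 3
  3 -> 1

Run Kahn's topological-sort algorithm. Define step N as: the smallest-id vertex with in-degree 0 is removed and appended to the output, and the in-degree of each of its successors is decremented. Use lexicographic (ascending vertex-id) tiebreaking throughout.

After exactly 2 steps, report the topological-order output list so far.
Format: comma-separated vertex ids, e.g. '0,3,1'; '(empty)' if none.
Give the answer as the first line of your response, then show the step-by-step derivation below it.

0,2

step 1: output 0; order=[0]; indeg=(0,1,0,0,0)
step 2: output 2; order=[0,2]; indeg=(0,1,0,0,0)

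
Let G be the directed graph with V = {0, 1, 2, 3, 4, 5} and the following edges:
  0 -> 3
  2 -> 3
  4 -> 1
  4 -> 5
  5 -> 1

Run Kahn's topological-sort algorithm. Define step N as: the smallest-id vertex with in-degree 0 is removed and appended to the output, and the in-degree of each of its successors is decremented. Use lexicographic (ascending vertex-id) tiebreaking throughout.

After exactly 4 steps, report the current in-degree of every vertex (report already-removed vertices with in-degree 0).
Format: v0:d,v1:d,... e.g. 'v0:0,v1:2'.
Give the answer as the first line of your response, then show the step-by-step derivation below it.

v0:0,v1:1,v2:0,v3:0,v4:0,v5:0

step 1: output 0; order=[0]; indeg=(0,2,0,1,0,1)
step 2: output 2; order=[0,2]; indeg=(0,2,0,0,0,1)
step 3: output 3; order=[0,2,3]; indeg=(0,2,0,0,0,1)
step 4: output 4; order=[0,2,3,4]; indeg=(0,1,0,0,0,0)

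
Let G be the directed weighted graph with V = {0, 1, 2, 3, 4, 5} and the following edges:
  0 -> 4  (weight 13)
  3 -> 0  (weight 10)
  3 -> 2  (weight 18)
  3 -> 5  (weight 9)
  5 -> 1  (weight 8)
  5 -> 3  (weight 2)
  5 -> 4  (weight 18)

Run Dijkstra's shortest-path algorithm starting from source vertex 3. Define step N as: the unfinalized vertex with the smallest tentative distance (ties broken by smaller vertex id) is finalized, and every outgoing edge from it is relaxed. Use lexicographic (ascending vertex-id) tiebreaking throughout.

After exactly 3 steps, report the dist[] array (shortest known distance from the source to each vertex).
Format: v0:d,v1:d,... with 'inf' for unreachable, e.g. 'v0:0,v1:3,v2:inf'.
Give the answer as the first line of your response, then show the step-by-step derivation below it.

v0:10,v1:17,v2:18,v3:0,v4:23,v5:9

step 1: dist = v0:10,v1:inf,v2:18,v3:0,v4:inf,v5:9
step 2: dist = v0:10,v1:17,v2:18,v3:0,v4:27,v5:9
step 3: dist = v0:10,v1:17,v2:18,v3:0,v4:23,v5:9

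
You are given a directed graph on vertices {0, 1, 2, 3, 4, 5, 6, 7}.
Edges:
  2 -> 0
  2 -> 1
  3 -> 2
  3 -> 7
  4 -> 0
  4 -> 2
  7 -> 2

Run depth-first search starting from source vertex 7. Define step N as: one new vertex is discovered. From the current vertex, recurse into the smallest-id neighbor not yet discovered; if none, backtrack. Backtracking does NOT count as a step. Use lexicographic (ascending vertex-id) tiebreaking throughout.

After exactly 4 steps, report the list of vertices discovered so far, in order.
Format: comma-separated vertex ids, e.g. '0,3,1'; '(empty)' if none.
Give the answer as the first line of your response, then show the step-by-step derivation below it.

7,2,0,1

step 1: discover 7; path=7; order=7
step 2: discover 2; path=7>2; order=7,2
step 3: discover 0; path=7>2>0; order=7,2,0
step 4: discover 1; path=7>2>1; order=7,2,0,1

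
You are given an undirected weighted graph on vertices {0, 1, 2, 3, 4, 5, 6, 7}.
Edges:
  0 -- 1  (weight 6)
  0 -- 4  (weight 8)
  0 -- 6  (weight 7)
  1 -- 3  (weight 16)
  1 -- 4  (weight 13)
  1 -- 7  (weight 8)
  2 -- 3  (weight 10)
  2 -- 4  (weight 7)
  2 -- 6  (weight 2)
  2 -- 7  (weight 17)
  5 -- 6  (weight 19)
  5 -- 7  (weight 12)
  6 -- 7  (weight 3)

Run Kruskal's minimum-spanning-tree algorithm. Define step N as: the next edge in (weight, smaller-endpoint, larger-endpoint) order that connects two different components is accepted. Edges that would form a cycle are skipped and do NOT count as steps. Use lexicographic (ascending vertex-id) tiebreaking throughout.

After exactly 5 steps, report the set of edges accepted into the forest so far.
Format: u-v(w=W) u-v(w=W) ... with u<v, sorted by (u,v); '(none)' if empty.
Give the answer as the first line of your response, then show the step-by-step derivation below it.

0-1(w=6) 0-6(w=7) 2-4(w=7) 2-6(w=2) 6-7(w=3)

step 1: add edge 2-6 (w=2); MST = {2-6(w=2)}
step 2: add edge 6-7 (w=3); MST = {2-6(w=2) 6-7(w=3)}
step 3: add edge 0-1 (w=6); MST = {0-1(w=6) 2-6(w=2) 6-7(w=3)}
step 4: add edge 0-6 (w=7); MST = {0-1(w=6) 0-6(w=7) 2-6(w=2) 6-7(w=3)}
step 5: add edge 2-4 (w=7); MST = {0-1(w=6) 0-6(w=7) 2-4(w=7) 2-6(w=2) 6-7(w=3)}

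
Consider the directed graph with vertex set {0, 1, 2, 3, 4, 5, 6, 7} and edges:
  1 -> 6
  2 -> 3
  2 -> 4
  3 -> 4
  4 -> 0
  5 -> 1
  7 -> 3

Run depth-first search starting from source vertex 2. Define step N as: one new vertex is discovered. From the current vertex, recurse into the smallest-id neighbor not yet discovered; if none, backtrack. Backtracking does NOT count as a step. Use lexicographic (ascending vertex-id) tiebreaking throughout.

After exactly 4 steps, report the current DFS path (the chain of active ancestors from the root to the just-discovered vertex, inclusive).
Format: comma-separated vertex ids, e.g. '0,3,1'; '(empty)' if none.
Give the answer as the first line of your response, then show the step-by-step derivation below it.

2,3,4,0

step 1: discover 2; path=2; order=2
step 2: discover 3; path=2>3; order=2,3
step 3: discover 4; path=2>3>4; order=2,3,4
step 4: discover 0; path=2>3>4>0; order=2,3,4,0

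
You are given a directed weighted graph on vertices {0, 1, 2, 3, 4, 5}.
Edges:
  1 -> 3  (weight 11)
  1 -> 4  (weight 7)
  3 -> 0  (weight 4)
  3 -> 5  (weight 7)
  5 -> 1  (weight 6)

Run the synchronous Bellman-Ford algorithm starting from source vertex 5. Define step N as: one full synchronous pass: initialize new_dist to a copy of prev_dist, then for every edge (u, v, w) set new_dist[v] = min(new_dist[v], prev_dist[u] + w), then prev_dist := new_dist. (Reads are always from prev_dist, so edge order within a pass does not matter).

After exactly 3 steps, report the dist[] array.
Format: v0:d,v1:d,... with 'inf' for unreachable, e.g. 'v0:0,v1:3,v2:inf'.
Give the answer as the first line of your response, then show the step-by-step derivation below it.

v0:21,v1:6,v2:inf,v3:17,v4:13,v5:0

step 1: dist = v0:inf,v1:6,v2:inf,v3:inf,v4:inf,v5:0
step 2: dist = v0:inf,v1:6,v2:inf,v3:17,v4:13,v5:0
step 3: dist = v0:21,v1:6,v2:inf,v3:17,v4:13,v5:0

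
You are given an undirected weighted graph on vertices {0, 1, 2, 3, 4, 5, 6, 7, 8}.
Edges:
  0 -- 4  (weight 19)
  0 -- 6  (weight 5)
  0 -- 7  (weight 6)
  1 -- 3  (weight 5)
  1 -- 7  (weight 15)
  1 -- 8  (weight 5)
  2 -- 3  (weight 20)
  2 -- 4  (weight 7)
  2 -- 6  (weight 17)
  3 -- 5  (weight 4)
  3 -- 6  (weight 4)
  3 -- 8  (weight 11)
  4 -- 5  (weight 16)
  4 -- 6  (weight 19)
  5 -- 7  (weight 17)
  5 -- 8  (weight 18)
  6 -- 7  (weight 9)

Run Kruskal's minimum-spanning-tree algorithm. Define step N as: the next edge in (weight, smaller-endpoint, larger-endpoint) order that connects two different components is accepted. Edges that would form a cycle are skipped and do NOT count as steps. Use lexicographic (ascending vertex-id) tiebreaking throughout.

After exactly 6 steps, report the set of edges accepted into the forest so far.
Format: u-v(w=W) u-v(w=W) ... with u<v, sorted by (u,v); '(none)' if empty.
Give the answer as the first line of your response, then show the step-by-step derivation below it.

0-6(w=5) 0-7(w=6) 1-3(w=5) 1-8(w=5) 3-5(w=4) 3-6(w=4)

step 1: add edge 3-5 (w=4); MST = {3-5(w=4)}
step 2: add edge 3-6 (w=4); MST = {3-5(w=4) 3-6(w=4)}
step 3: add edge 0-6 (w=5); MST = {0-6(w=5) 3-5(w=4) 3-6(w=4)}
step 4: add edge 1-3 (w=5); MST = {0-6(w=5) 1-3(w=5) 3-5(w=4) 3-6(w=4)}
step 5: add edge 1-8 (w=5); MST = {0-6(w=5) 1-3(w=5) 1-8(w=5) 3-5(w=4) 3-6(w=4)}
step 6: add edge 0-7 (w=6); MST = {0-6(w=5) 0-7(w=6) 1-3(w=5) 1-8(w=5) 3-5(w=4) 3-6(w=4)}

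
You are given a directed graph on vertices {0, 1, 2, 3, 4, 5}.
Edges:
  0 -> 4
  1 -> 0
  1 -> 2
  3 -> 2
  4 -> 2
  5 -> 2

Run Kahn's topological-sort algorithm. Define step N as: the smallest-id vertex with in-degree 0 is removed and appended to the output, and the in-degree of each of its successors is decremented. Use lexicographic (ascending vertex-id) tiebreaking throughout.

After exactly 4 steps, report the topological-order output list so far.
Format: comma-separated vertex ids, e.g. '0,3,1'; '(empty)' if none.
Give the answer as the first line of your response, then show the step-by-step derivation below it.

1,0,3,4

step 1: output 1; order=[1]; indeg=(0,0,3,0,1,0)
step 2: output 0; order=[1,0]; indeg=(0,0,3,0,0,0)
step 3: output 3; order=[1,0,3]; indeg=(0,0,2,0,0,0)
step 4: output 4; order=[1,0,3,4]; indeg=(0,0,1,0,0,0)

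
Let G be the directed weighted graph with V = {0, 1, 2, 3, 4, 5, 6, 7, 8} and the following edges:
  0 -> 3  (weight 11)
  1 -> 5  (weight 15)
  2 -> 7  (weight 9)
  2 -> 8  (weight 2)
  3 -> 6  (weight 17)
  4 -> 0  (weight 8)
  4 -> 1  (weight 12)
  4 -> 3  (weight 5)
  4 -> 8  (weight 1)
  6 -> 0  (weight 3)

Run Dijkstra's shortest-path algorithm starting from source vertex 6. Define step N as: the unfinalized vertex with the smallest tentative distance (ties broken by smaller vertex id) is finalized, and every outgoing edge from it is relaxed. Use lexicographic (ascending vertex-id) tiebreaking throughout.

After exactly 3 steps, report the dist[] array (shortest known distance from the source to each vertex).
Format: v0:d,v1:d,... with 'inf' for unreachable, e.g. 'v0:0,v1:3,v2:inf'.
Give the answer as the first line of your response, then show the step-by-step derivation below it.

v0:3,v1:inf,v2:inf,v3:14,v4:inf,v5:inf,v6:0,v7:inf,v8:inf

step 1: dist = v0:3,v1:inf,v2:inf,v3:inf,v4:inf,v5:inf,v6:0,v7:inf,v8:inf
step 2: dist = v0:3,v1:inf,v2:inf,v3:14,v4:inf,v5:inf,v6:0,v7:inf,v8:inf
step 3: dist = v0:3,v1:inf,v2:inf,v3:14,v4:inf,v5:inf,v6:0,v7:inf,v8:inf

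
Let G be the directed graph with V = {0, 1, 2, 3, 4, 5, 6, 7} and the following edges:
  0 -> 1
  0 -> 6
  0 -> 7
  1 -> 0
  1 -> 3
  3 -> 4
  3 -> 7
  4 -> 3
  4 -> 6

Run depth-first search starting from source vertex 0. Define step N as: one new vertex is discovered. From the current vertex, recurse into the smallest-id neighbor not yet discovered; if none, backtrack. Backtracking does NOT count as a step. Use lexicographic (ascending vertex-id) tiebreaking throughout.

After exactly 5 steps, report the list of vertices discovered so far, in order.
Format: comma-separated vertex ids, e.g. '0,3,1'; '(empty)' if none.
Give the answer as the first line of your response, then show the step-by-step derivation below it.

0,1,3,4,6

step 1: discover 0; path=0; order=0
step 2: discover 1; path=0>1; order=0,1
step 3: discover 3; path=0>1>3; order=0,1,3
step 4: discover 4; path=0>1>3>4; order=0,1,3,4
step 5: discover 6; path=0>1>3>4>6; order=0,1,3,4,6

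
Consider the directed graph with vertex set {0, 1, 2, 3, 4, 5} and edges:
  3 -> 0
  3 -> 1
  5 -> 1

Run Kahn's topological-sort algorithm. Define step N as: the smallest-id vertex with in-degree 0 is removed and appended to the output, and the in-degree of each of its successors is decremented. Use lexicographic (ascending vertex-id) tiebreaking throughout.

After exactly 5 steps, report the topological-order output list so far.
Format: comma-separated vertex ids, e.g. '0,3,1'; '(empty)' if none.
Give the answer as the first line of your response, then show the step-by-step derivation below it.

2,3,0,4,5

step 1: output 2; order=[2]; indeg=(1,2,0,0,0,0)
step 2: output 3; order=[2,3]; indeg=(0,1,0,0,0,0)
step 3: output 0; order=[2,3,0]; indeg=(0,1,0,0,0,0)
step 4: output 4; order=[2,3,0,4]; indeg=(0,1,0,0,0,0)
step 5: output 5; order=[2,3,0,4,5]; indeg=(0,0,0,0,0,0)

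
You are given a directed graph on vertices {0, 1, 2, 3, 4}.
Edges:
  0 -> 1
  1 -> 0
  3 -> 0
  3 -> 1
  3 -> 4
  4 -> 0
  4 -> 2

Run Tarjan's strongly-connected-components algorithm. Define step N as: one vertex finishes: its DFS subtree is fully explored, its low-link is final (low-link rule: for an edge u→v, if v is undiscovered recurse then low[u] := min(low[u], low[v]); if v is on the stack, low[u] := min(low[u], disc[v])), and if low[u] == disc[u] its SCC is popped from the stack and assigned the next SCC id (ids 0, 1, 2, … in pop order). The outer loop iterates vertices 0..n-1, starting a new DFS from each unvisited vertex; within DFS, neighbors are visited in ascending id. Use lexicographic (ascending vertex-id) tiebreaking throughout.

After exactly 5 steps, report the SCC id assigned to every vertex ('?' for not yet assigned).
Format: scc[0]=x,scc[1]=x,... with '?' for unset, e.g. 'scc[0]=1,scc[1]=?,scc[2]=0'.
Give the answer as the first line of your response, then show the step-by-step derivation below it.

scc[0]=0,scc[1]=0,scc[2]=1,scc[3]=3,scc[4]=2

step 1: low=(low[0]=0,low[1]=0,low[2]=?,low[3]=?,low[4]=?); scc=(scc[0]=?,scc[1]=?,scc[2]=?,scc[3]=?,scc[4]=?)
step 2: low=(low[0]=0,low[1]=0,low[2]=?,low[3]=?,low[4]=?); scc=(scc[0]=0,scc[1]=0,scc[2]=?,scc[3]=?,scc[4]=?)
step 3: low=(low[0]=0,low[1]=0,low[2]=2,low[3]=?,low[4]=?); scc=(scc[0]=0,scc[1]=0,scc[2]=1,scc[3]=?,scc[4]=?)
step 4: low=(low[0]=0,low[1]=0,low[2]=2,low[3]=3,low[4]=4); scc=(scc[0]=0,scc[1]=0,scc[2]=1,scc[3]=?,scc[4]=2)
step 5: low=(low[0]=0,low[1]=0,low[2]=2,low[3]=3,low[4]=4); scc=(scc[0]=0,scc[1]=0,scc[2]=1,scc[3]=3,scc[4]=2)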